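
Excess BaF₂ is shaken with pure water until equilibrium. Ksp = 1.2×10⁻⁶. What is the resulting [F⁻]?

1.3×10⁻² M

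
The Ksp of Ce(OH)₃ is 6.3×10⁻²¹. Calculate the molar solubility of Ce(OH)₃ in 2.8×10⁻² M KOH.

Ce(OH)₃(s) ⇌ Ce³⁺(aq) + 3 OH⁻(aq)
Let s be the solubility of Ce(OH)₃ here. The common ion gives [OH⁻] ≈ 2.8×10⁻² M, and [Ce³⁺] = s.
Ksp = [Ce³⁺][OH⁻]^3 = s(2.8×10⁻²)^3
s = 6.3×10⁻²¹ / (2.8×10⁻²)^3 = 2.9×10⁻¹⁶
s = 2.9×10⁻¹⁶ M

2.9×10⁻¹⁶ M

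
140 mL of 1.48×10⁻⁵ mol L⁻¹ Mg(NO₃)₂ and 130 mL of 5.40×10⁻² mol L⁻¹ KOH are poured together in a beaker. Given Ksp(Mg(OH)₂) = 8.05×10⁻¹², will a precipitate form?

After mixing, V = 140 mL + 130 mL = 270 mL.
[Mg²⁺] = (1.48×10⁻⁵)(140)/270 = 7.67×10⁻⁶ mol L⁻¹
[OH⁻] = (5.40×10⁻²)(130)/270 = 2.60×10⁻² mol L⁻¹
Q = [Mg²⁺][OH⁻]^2 = 5.19×10⁻⁹
Because Q > Ksp (5.19×10⁻⁹ vs 8.05×10⁻¹²), a precipitate of Mg(OH)₂ forms.

Yes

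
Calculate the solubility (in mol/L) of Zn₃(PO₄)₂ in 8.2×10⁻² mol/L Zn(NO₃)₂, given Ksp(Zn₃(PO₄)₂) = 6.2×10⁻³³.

1.7×10⁻¹⁵ M

Zn₃(PO₄)₂(s) ⇌ 3 Zn²⁺(aq) + 2 PO₄³⁻(aq)
Let s be the solubility of Zn₃(PO₄)₂ here. The common ion gives [Zn²⁺] ≈ 8.2×10⁻² mol/L, and [PO₄³⁻] = 2s.
Ksp = [Zn²⁺]^3[PO₄³⁻]^2 = (8.2×10⁻²)^3(2s)^2
(2s)^2 = 6.2×10⁻³³ / (8.2×10⁻²)^3 = 1.1×10⁻²⁹
s = 1.7×10⁻¹⁵ mol/L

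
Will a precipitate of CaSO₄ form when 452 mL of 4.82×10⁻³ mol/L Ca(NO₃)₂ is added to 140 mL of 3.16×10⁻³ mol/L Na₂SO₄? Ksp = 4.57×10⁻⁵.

The combined volume is 592 mL.
[Ca²⁺] = (4.82×10⁻³)(452)/592 = 3.68×10⁻³ mol/L
[SO₄²⁻] = (3.16×10⁻³)(140)/592 = 7.47×10⁻⁴ mol/L
Q = [Ca²⁺][SO₄²⁻] = 2.75×10⁻⁶
Q = 2.75×10⁻⁶ < Ksp = 4.57×10⁻⁵, so the solution is unsaturated and no precipitate forms.

No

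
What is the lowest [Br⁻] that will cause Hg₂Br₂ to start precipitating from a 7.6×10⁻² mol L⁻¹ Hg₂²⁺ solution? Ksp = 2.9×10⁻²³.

2.0×10⁻¹¹ M

A salt starts to precipitate once the ion product Q reaches its Ksp.
Hg₂Br₂(s) ⇌ Hg₂²⁺(aq) + 2 Br⁻(aq)
Ksp = [Hg₂²⁺][Br⁻]^2 = [Br⁻]^2(7.6×10⁻²)
[Br⁻]^2 = 2.9×10⁻²³ / (7.6×10⁻²) = 3.8×10⁻²²
[Br⁻] = 2.0×10⁻¹¹ mol L⁻¹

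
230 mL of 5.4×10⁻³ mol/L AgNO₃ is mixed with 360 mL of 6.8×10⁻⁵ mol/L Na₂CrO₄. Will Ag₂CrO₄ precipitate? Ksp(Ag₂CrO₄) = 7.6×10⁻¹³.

Yes

Total volume after mixing = 230 + 360 = 590 mL.
[Ag⁺] = (5.4×10⁻³)(230)/590 = 2.1×10⁻³ mol/L
[CrO₄²⁻] = (6.8×10⁻⁵)(360)/590 = 4.1×10⁻⁵ mol/L
Q = [Ag⁺]^2[CrO₄²⁻] = 1.8×10⁻¹⁰
Q = 1.8×10⁻¹⁰ > Ksp = 7.6×10⁻¹³, so the solution is supersaturated and Ag₂CrO₄ precipitates.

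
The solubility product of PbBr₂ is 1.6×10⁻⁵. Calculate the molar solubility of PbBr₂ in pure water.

1.6×10⁻² M

PbBr₂(s) ⇌ Pb²⁺(aq) + 2 Br⁻(aq)
With molar solubility s: [Pb²⁺] = s, [Br⁻] = 2s.
Ksp = [Pb²⁺][Br⁻]^2 = s · (2s)^2 = 4s^3
4s^3 = 1.6×10⁻⁵  ⇒  s^3 = 4.0×10⁻⁶
s = 1.6×10⁻² mol L⁻¹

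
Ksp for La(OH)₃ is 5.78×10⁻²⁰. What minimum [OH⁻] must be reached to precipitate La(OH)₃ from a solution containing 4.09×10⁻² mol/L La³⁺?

1.12×10⁻⁶ M

A salt starts to precipitate once the ion product Q reaches its Ksp.
La(OH)₃(s) ⇌ La³⁺(aq) + 3 OH⁻(aq)
Ksp = [La³⁺][OH⁻]^3 = [OH⁻]^3(4.09×10⁻²)
[OH⁻]^3 = 5.78×10⁻²⁰ / (4.09×10⁻²) = 1.41×10⁻¹⁸
[OH⁻] = 1.12×10⁻⁶ mol/L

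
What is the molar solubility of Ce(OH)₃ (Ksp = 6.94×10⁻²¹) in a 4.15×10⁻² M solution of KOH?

Ce(OH)₃(s) ⇌ Ce³⁺(aq) + 3 OH⁻(aq)
Let s be the solubility of Ce(OH)₃ here. The common ion gives [OH⁻] ≈ 4.15×10⁻² M, and [Ce³⁺] = s.
Ksp = [Ce³⁺][OH⁻]^3 = s(4.15×10⁻²)^3
s = 6.94×10⁻²¹ / (4.15×10⁻²)^3 = 9.71×10⁻¹⁷
s = 9.71×10⁻¹⁷ M

9.71×10⁻¹⁷ M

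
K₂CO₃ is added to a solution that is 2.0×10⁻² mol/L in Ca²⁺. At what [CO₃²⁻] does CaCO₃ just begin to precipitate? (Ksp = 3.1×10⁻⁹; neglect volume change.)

1.6×10⁻⁷ M

The threshold for precipitation is Q = Ksp.
CaCO₃(s) ⇌ Ca²⁺(aq) + CO₃²⁻(aq)
Ksp = [Ca²⁺][CO₃²⁻] = [CO₃²⁻](2.0×10⁻²)
[CO₃²⁻] = 3.1×10⁻⁹ / (2.0×10⁻²) = 1.6×10⁻⁷
[CO₃²⁻] = 1.6×10⁻⁷ mol/L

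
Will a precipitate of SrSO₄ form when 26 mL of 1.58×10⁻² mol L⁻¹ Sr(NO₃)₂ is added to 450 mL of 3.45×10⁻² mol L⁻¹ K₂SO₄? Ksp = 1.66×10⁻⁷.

Total volume after mixing = 26 + 450 = 476 mL.
[Sr²⁺] = (1.58×10⁻²)(26)/476 = 8.63×10⁻⁴ mol L⁻¹
[SO₄²⁻] = (3.45×10⁻²)(450)/476 = 3.26×10⁻² mol L⁻¹
Q = [Sr²⁺][SO₄²⁻] = 2.81×10⁻⁵
Because Q > Ksp (2.81×10⁻⁵ vs 1.66×10⁻⁷), a precipitate of SrSO₄ forms.

Yes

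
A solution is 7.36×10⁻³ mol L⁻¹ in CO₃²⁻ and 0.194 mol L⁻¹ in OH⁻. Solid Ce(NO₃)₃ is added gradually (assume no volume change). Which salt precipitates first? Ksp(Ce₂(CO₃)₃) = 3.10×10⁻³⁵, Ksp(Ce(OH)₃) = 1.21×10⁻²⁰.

Each salt precipitates once Q = Ksp for that salt.
For Ce₂(CO₃)₃: [Ce³⁺] = (Ksp/[CO₃²⁻]^3)^(1/2) = 8.82×10⁻¹⁵ mol L⁻¹
For Ce(OH)₃: [Ce³⁺] = (Ksp/[OH⁻]^3) = 1.66×10⁻¹⁸ mol L⁻¹
Ce(OH)₃ requires the lower [Ce³⁺], so it precipitates first.

Ce(OH)₃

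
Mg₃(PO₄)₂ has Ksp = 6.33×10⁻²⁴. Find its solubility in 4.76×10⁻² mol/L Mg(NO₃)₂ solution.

1.21×10⁻¹⁰ M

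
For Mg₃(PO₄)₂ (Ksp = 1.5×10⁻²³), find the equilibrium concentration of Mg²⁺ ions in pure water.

3.2×10⁻⁵ M

Mg₃(PO₄)₂(s) ⇌ 3 Mg²⁺(aq) + 2 PO₄³⁻(aq)
Call the molar solubility s, so that [Mg²⁺] = 3s and [PO₄³⁻] = 2s.
Ksp = [Mg²⁺]^3[PO₄³⁻]^2 = (3s)^3 · (2s)^2 = 108s^5 = 1.5×10⁻²³
s = 1.1×10⁻⁵ mol/L
[Mg²⁺] = 3s = 3.2×10⁻⁵ mol/L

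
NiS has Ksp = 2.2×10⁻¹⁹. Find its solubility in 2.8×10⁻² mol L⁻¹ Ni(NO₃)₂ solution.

NiS(s) ⇌ Ni²⁺(aq) + S²⁻(aq)
The solution already contains Ni²⁺ at 2.8×10⁻² mol L⁻¹. Let s be the molar solubility of NiS.
[Ni²⁺] ≈ 2.8×10⁻² mol L⁻¹ (common ion dominates); [S²⁻] = s.
Ksp = [Ni²⁺][S²⁻] = (2.8×10⁻²)s
s = 2.2×10⁻¹⁹ / (2.8×10⁻²) = 7.9×10⁻¹⁸
s = 7.9×10⁻¹⁸ mol L⁻¹

7.9×10⁻¹⁸ M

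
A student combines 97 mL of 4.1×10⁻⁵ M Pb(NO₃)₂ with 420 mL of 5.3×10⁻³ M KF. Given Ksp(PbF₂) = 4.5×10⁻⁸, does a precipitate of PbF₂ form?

After mixing, V = 97 mL + 420 mL = 517 mL.
[Pb²⁺] = (4.1×10⁻⁵)(97)/517 = 7.7×10⁻⁶ M
[F⁻] = (5.3×10⁻³)(420)/517 = 4.3×10⁻³ M
Q = [Pb²⁺][F⁻]^2 = 1.4×10⁻¹⁰
Q < Ksp (1.4×10⁻¹⁰ vs 4.5×10⁻⁸); the solution remains unsaturated and no precipitate forms.

No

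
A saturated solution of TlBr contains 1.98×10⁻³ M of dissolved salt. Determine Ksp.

Ksp = 3.92×10⁻⁶

TlBr(s) ⇌ Tl⁺(aq) + Br⁻(aq)
If s mol/L of TlBr dissolves, [Tl⁺] = s and [Br⁻] = s.
Ksp = [Tl⁺][Br⁻] = s · s = s^2
Ksp = (1.98×10⁻³)^2 = 3.92×10⁻⁶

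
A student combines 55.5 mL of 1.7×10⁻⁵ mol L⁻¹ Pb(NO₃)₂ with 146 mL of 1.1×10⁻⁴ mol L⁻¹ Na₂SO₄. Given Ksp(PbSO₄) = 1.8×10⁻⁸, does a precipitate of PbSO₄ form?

No

The combined volume is 201.5 mL.
[Pb²⁺] = (1.7×10⁻⁵)(55.5)/201.5 = 4.7×10⁻⁶ mol L⁻¹
[SO₄²⁻] = (1.1×10⁻⁴)(146)/201.5 = 8.0×10⁻⁵ mol L⁻¹
Q = [Pb²⁺][SO₄²⁻] = 3.7×10⁻¹⁰
Q = 3.7×10⁻¹⁰ < Ksp = 1.8×10⁻⁸, so the solution is unsaturated and no precipitate forms.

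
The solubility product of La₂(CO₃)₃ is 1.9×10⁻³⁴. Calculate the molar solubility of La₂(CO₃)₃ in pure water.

7.1×10⁻⁸ M

La₂(CO₃)₃(s) ⇌ 2 La³⁺(aq) + 3 CO₃²⁻(aq)
Let s be the molar solubility. Then [La³⁺] = 2s and [CO₃²⁻] = 3s.
Ksp = [La³⁺]^2[CO₃²⁻]^3 = (2s)^2 · (3s)^3 = 108s^5
108s^5 = 1.9×10⁻³⁴  ⇒  s^5 = 1.8×10⁻³⁶
Taking the 5th root, s = 7.1×10⁻⁸ M.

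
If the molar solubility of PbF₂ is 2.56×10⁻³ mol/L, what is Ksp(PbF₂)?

PbF₂(s) ⇌ Pb²⁺(aq) + 2 F⁻(aq)
If s mol/L of PbF₂ dissolves, [Pb²⁺] = s and [F⁻] = 2s.
Ksp = [Pb²⁺][F⁻]^2 = s · (2s)^2 = 4s^3
Ksp = 4 × (2.56×10⁻³)^3 = 6.71×10⁻⁸

Ksp = 6.71×10⁻⁸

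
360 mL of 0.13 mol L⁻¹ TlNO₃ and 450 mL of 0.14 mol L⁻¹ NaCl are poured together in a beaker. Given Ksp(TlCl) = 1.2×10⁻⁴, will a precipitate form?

Total volume after mixing = 360 + 450 = 810 mL.
[Tl⁺] = (0.13)(360)/810 = 5.8×10⁻² mol L⁻¹
[Cl⁻] = (0.14)(450)/810 = 7.8×10⁻² mol L⁻¹
Q = [Tl⁺][Cl⁻] = 4.5×10⁻³
Because Q > Ksp (4.5×10⁻³ vs 1.2×10⁻⁴), a precipitate of TlCl forms.

Yes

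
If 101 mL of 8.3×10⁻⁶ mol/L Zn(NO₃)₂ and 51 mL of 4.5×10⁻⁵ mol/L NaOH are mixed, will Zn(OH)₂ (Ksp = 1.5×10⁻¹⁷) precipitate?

Yes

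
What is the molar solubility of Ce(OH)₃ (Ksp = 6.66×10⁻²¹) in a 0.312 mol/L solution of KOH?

2.19×10⁻¹⁹ M

Ce(OH)₃(s) ⇌ Ce³⁺(aq) + 3 OH⁻(aq)
Let s be the solubility of Ce(OH)₃ here. The common ion gives [OH⁻] ≈ 0.312 mol/L, and [Ce³⁺] = s.
Ksp = [Ce³⁺][OH⁻]^3 = s(0.312)^3
s = 6.66×10⁻²¹ / (0.312)^3 = 2.19×10⁻¹⁹
s = 2.19×10⁻¹⁹ mol/L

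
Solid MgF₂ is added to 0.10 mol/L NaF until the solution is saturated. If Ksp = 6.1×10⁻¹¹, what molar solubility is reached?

MgF₂(s) ⇌ Mg²⁺(aq) + 2 F⁻(aq)
F⁻ is already present at 0.10 mol/L. If s mol/L of MgF₂ dissolves, [Mg²⁺] = s while [F⁻] ≈ 0.10 mol/L.
Ksp = [Mg²⁺][F⁻]^2 = s(0.10)^2
s = 6.1×10⁻¹¹ / (0.10)^2 = 6.1×10⁻⁹
s = 6.1×10⁻⁹ mol/L

6.1×10⁻⁹ M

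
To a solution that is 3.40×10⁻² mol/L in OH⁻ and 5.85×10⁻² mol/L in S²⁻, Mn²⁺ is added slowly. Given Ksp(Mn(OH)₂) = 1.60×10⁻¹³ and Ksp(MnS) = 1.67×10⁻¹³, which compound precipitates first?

A salt starts to precipitate once the ion product Q reaches its Ksp.
For Mn(OH)₂: [Mn²⁺] = (Ksp/[OH⁻]^2) = 1.38×10⁻¹⁰ mol/L
For MnS: [Mn²⁺] = (Ksp/[S²⁻]) = 2.85×10⁻¹² mol/L
The smaller threshold [Mn²⁺] is reached first, so MnS precipitates first.

MnS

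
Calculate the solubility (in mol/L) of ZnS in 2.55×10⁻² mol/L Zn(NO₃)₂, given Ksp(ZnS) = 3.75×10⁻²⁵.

ZnS(s) ⇌ Zn²⁺(aq) + S²⁻(aq)
Let s be the solubility of ZnS here. The common ion gives [Zn²⁺] ≈ 2.55×10⁻² mol/L, and [S²⁻] = s.
Ksp = [Zn²⁺][S²⁻] = (2.55×10⁻²)s
s = 3.75×10⁻²⁵ / (2.55×10⁻²) = 1.47×10⁻²³
s = 1.47×10⁻²³ mol/L

1.47×10⁻²³ M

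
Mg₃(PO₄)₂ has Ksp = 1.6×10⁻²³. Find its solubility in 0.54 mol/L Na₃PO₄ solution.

1.3×10⁻⁸ M

Mg₃(PO₄)₂(s) ⇌ 3 Mg²⁺(aq) + 2 PO₄³⁻(aq)
Let s be the solubility of Mg₃(PO₄)₂ here. The common ion gives [PO₄³⁻] ≈ 0.54 mol/L, and [Mg²⁺] = 3s.
Ksp = [Mg²⁺]^3[PO₄³⁻]^2 = (3s)^3(0.54)^2
(3s)^3 = 1.6×10⁻²³ / (0.54)^2 = 5.5×10⁻²³
s = 1.3×10⁻⁸ mol/L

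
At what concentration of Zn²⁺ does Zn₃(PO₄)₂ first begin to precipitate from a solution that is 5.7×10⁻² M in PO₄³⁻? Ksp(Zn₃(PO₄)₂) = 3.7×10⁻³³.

1.0×10⁻¹⁰ M

The threshold for precipitation is Q = Ksp.
Zn₃(PO₄)₂(s) ⇌ 3 Zn²⁺(aq) + 2 PO₄³⁻(aq)
Ksp = [Zn²⁺]^3[PO₄³⁻]^2 = [Zn²⁺]^3(5.7×10⁻²)^2
[Zn²⁺]^3 = 3.7×10⁻³³ / (5.7×10⁻²)^2 = 1.1×10⁻³⁰
[Zn²⁺] = 1.0×10⁻¹⁰ M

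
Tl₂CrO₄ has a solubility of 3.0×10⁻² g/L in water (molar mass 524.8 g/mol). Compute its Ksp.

Ksp = 7.5×10⁻¹³

Molar solubility s = (3.0×10⁻² g/L) / (524.8 g/mol) = 5.716×10⁻⁵ mol/L
Tl₂CrO₄(s) ⇌ 2 Tl⁺(aq) + CrO₄²⁻(aq)
Call the molar solubility s, so that [Tl⁺] = 2s and [CrO₄²⁻] = s.
Ksp = [Tl⁺]^2[CrO₄²⁻] = (2s)^2 · s = 4s^3
Ksp = 4 × (5.716×10⁻⁵)^3 = 7.5×10⁻¹³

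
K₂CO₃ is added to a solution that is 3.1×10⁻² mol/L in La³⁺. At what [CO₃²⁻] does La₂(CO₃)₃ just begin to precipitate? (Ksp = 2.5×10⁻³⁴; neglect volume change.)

Precipitation of each salt begins when its ion product equals Ksp.
La₂(CO₃)₃(s) ⇌ 2 La³⁺(aq) + 3 CO₃²⁻(aq)
Ksp = [La³⁺]^2[CO₃²⁻]^3 = [CO₃²⁻]^3(3.1×10⁻²)^2
[CO₃²⁻]^3 = 2.5×10⁻³⁴ / (3.1×10⁻²)^2 = 2.6×10⁻³¹
[CO₃²⁻] = 6.4×10⁻¹¹ mol/L

6.4×10⁻¹¹ M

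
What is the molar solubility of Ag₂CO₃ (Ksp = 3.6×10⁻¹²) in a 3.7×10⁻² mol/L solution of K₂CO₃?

4.9×10⁻⁶ M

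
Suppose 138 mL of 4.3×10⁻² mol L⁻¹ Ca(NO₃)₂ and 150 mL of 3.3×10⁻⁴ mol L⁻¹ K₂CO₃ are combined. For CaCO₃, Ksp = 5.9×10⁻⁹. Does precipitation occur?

Yes

After mixing, V = 138 mL + 150 mL = 288 mL.
[Ca²⁺] = (4.3×10⁻²)(138)/288 = 2.1×10⁻² mol L⁻¹
[CO₃²⁻] = (3.3×10⁻⁴)(150)/288 = 1.7×10⁻⁴ mol L⁻¹
Q = [Ca²⁺][CO₃²⁻] = 3.5×10⁻⁶
Q = 3.5×10⁻⁶ > Ksp = 5.9×10⁻⁹, so the solution is supersaturated and CaCO₃ precipitates.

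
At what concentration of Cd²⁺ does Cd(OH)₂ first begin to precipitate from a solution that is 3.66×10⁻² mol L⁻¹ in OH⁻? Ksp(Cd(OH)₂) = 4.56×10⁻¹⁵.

3.40×10⁻¹² M

Each salt precipitates once Q = Ksp for that salt.
Cd(OH)₂(s) ⇌ Cd²⁺(aq) + 2 OH⁻(aq)
Ksp = [Cd²⁺][OH⁻]^2 = [Cd²⁺](3.66×10⁻²)^2
[Cd²⁺] = 4.56×10⁻¹⁵ / (3.66×10⁻²)^2 = 3.40×10⁻¹²
[Cd²⁺] = 3.40×10⁻¹² mol L⁻¹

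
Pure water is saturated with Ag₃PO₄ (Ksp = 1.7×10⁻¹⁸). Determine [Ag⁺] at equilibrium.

Ag₃PO₄(s) ⇌ 3 Ag⁺(aq) + PO₄³⁻(aq)
With molar solubility s: [Ag⁺] = 3s, [PO₄³⁻] = s.
Ksp = [Ag⁺]^3[PO₄³⁻] = (3s)^3 · s = 27s^4 = 1.7×10⁻¹⁸
s = 1.6×10⁻⁵ M
[Ag⁺] = 3s = 4.8×10⁻⁵ M

4.8×10⁻⁵ M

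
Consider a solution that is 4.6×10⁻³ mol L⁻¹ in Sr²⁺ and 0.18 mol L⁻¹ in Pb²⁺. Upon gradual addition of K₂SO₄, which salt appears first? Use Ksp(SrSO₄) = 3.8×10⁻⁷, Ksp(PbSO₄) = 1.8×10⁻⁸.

A salt starts to precipitate once the ion product Q reaches its Ksp.
For SrSO₄: [SO₄²⁻] = (Ksp/[Sr²⁺]) = 8.3×10⁻⁵ mol L⁻¹
For PbSO₄: [SO₄²⁻] = (Ksp/[Pb²⁺]) = 1.0×10⁻⁷ mol L⁻¹
PbSO₄ requires the lower [SO₄²⁻], so it precipitates first.

PbSO₄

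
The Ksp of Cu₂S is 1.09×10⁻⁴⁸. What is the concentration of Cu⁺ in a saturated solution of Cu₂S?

Cu₂S(s) ⇌ 2 Cu⁺(aq) + S²⁻(aq)
If s mol/L of Cu₂S dissolves, [Cu⁺] = 2s and [S²⁻] = s.
Ksp = [Cu⁺]^2[S²⁻] = (2s)^2 · s = 4s^3 = 1.09×10⁻⁴⁸
s = 6.48×10⁻¹⁷ mol/L
[Cu⁺] = 2s = 1.30×10⁻¹⁶ mol/L

1.30×10⁻¹⁶ M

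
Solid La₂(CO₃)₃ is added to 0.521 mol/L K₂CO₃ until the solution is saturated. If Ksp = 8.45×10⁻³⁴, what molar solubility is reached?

La₂(CO₃)₃(s) ⇌ 2 La³⁺(aq) + 3 CO₃²⁻(aq)
The solution already contains CO₃²⁻ at 0.521 mol/L. Let s be the molar solubility of La₂(CO₃)₃.
[CO₃²⁻] ≈ 0.521 mol/L (common ion dominates); [La³⁺] = 2s.
Ksp = [La³⁺]^2[CO₃²⁻]^3 = (2s)^2(0.521)^3
(2s)^2 = 8.45×10⁻³⁴ / (0.521)^3 = 5.98×10⁻³³
s = 3.86×10⁻¹⁷ mol/L

3.86×10⁻¹⁷ M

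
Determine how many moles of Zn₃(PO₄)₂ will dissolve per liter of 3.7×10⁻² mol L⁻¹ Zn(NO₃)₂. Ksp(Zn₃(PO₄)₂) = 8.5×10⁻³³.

6.5×10⁻¹⁵ M

Zn₃(PO₄)₂(s) ⇌ 3 Zn²⁺(aq) + 2 PO₄³⁻(aq)
The solution already contains Zn²⁺ at 3.7×10⁻² mol L⁻¹. Let s be the molar solubility of Zn₃(PO₄)₂.
[Zn²⁺] ≈ 3.7×10⁻² mol L⁻¹ (common ion dominates); [PO₄³⁻] = 2s.
Ksp = [Zn²⁺]^3[PO₄³⁻]^2 = (3.7×10⁻²)^3(2s)^2
(2s)^2 = 8.5×10⁻³³ / (3.7×10⁻²)^3 = 1.7×10⁻²⁸
s = 6.5×10⁻¹⁵ mol L⁻¹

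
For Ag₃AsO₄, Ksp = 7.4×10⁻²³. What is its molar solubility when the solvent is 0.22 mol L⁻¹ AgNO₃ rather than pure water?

6.9×10⁻²¹ M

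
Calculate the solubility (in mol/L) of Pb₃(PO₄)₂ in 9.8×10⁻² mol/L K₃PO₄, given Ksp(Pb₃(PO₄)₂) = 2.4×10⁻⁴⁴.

Pb₃(PO₄)₂(s) ⇌ 3 Pb²⁺(aq) + 2 PO₄³⁻(aq)
PO₄³⁻ is already present at 9.8×10⁻² mol/L. If s mol/L of Pb₃(PO₄)₂ dissolves, [Pb²⁺] = 3s while [PO₄³⁻] ≈ 9.8×10⁻² mol/L.
Ksp = [Pb²⁺]^3[PO₄³⁻]^2 = (3s)^3(9.8×10⁻²)^2
(3s)^3 = 2.4×10⁻⁴⁴ / (9.8×10⁻²)^2 = 2.5×10⁻⁴²
s = 4.5×10⁻¹⁵ mol/L

4.5×10⁻¹⁵ M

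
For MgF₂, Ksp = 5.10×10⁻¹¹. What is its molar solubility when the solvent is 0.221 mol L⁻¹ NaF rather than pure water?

1.04×10⁻⁹ M

MgF₂(s) ⇌ Mg²⁺(aq) + 2 F⁻(aq)
With F⁻ already at 0.221 mol L⁻¹ and s small, take [F⁻] ≈ 0.221 mol L⁻¹ and [Mg²⁺] = s.
Ksp = [Mg²⁺][F⁻]^2 = s(0.221)^2
s = 5.10×10⁻¹¹ / (0.221)^2 = 1.04×10⁻⁹
s = 1.04×10⁻⁹ mol L⁻¹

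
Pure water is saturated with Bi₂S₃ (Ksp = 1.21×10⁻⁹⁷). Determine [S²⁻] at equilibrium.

4.86×10⁻²⁰ M

Bi₂S₃(s) ⇌ 2 Bi³⁺(aq) + 3 S²⁻(aq)
For each mole of Bi₂S₃ that dissolves per liter, [Bi³⁺] = 2s and [S²⁻] = 3s; let s denote this solubility.
Ksp = [Bi³⁺]^2[S²⁻]^3 = (2s)^2 · (3s)^3 = 108s^5 = 1.21×10⁻⁹⁷
s = 1.62×10⁻²⁰ M
[S²⁻] = 3s = 4.86×10⁻²⁰ M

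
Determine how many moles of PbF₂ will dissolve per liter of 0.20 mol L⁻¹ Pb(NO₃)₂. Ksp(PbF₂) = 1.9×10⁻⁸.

PbF₂(s) ⇌ Pb²⁺(aq) + 2 F⁻(aq)
Let s be the solubility of PbF₂ here. The common ion gives [Pb²⁺] ≈ 0.20 mol L⁻¹, and [F⁻] = 2s.
Ksp = [Pb²⁺][F⁻]^2 = (0.20)(2s)^2
(2s)^2 = 1.9×10⁻⁸ / (0.20) = 9.5×10⁻⁸
s = 1.5×10⁻⁴ mol L⁻¹

1.5×10⁻⁴ M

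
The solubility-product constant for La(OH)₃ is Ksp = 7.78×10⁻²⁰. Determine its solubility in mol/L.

La(OH)₃(s) ⇌ La³⁺(aq) + 3 OH⁻(aq)
For each mole of La(OH)₃ that dissolves per liter, [La³⁺] = s and [OH⁻] = 3s; let s denote this solubility.
Ksp = [La³⁺][OH⁻]^3 = s · (3s)^3 = 27s^4
27s^4 = 7.78×10⁻²⁰  ⇒  s^4 = 2.88×10⁻²¹
Taking the 4th root, s = 7.33×10⁻⁶ mol/L.

7.33×10⁻⁶ M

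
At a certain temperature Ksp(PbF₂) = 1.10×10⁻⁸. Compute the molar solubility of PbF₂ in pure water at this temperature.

1.40×10⁻³ M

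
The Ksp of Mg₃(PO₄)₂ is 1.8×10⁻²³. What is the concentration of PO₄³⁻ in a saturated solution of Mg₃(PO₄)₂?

Mg₃(PO₄)₂(s) ⇌ 3 Mg²⁺(aq) + 2 PO₄³⁻(aq)
If s mol/L of Mg₃(PO₄)₂ dissolves, [Mg²⁺] = 3s and [PO₄³⁻] = 2s.
Ksp = [Mg²⁺]^3[PO₄³⁻]^2 = (3s)^3 · (2s)^2 = 108s^5 = 1.8×10⁻²³
s = 1.1×10⁻⁵ mol L⁻¹
[PO₄³⁻] = 2s = 2.2×10⁻⁵ mol L⁻¹

2.2×10⁻⁵ M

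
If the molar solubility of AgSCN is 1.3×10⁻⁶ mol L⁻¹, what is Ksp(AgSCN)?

Ksp = 1.7×10⁻¹²

AgSCN(s) ⇌ Ag⁺(aq) + SCN⁻(aq)
If s mol/L of AgSCN dissolves, [Ag⁺] = s and [SCN⁻] = s.
Ksp = [Ag⁺][SCN⁻] = s · s = s^2
Ksp = (1.3×10⁻⁶)^2 = 1.7×10⁻¹²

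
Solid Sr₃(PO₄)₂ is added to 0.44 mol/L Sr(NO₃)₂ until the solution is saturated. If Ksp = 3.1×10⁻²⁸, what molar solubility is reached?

Sr₃(PO₄)₂(s) ⇌ 3 Sr²⁺(aq) + 2 PO₄³⁻(aq)
Sr²⁺ is already present at 0.44 mol/L. If s mol/L of Sr₃(PO₄)₂ dissolves, [PO₄³⁻] = 2s while [Sr²⁺] ≈ 0.44 mol/L.
Ksp = [Sr²⁺]^3[PO₄³⁻]^2 = (0.44)^3(2s)^2
(2s)^2 = 3.1×10⁻²⁸ / (0.44)^3 = 3.6×10⁻²⁷
s = 3.0×10⁻¹⁴ mol/L

3.0×10⁻¹⁴ M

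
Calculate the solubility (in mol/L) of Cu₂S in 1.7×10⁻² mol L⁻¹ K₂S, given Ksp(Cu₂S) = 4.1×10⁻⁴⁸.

Cu₂S(s) ⇌ 2 Cu⁺(aq) + S²⁻(aq)
The solution already contains S²⁻ at 1.7×10⁻² mol L⁻¹. Let s be the molar solubility of Cu₂S.
[S²⁻] ≈ 1.7×10⁻² mol L⁻¹ (common ion dominates); [Cu⁺] = 2s.
Ksp = [Cu⁺]^2[S²⁻] = (2s)^2(1.7×10⁻²)
(2s)^2 = 4.1×10⁻⁴⁸ / (1.7×10⁻²) = 2.4×10⁻⁴⁶
s = 7.8×10⁻²⁴ mol L⁻¹

7.8×10⁻²⁴ M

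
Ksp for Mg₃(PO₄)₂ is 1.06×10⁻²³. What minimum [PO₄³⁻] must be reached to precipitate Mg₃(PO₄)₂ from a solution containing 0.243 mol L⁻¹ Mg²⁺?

Precipitation of each salt begins when its ion product equals Ksp.
Mg₃(PO₄)₂(s) ⇌ 3 Mg²⁺(aq) + 2 PO₄³⁻(aq)
Ksp = [Mg²⁺]^3[PO₄³⁻]^2 = [PO₄³⁻]^2(0.243)^3
[PO₄³⁻]^2 = 1.06×10⁻²³ / (0.243)^3 = 7.39×10⁻²²
[PO₄³⁻] = 2.72×10⁻¹¹ mol L⁻¹

2.72×10⁻¹¹ M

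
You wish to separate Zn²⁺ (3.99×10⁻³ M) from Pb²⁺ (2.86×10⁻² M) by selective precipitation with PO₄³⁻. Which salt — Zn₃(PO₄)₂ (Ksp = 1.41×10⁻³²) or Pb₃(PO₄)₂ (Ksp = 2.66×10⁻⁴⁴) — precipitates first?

The threshold for precipitation is Q = Ksp.
For Zn₃(PO₄)₂: [PO₄³⁻] = (Ksp/[Zn²⁺]^3)^(1/2) = 4.71×10⁻¹³ M
For Pb₃(PO₄)₂: [PO₄³⁻] = (Ksp/[Pb²⁺]^3)^(1/2) = 3.37×10⁻²⁰ M
Since Pb₃(PO₄)₂ needs less PO₄³⁻ to reach saturation, it precipitates first.

Pb₃(PO₄)₂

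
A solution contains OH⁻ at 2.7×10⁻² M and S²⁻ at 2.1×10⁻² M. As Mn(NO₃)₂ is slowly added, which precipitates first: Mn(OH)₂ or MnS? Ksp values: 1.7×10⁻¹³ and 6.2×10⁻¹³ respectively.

Precipitation of each salt begins when its ion product equals Ksp.
For Mn(OH)₂: [Mn²⁺] = (Ksp/[OH⁻]^2) = 2.3×10⁻¹⁰ M
For MnS: [Mn²⁺] = (Ksp/[S²⁻]) = 3.0×10⁻¹¹ M
Since MnS needs less Mn²⁺ to reach saturation, it precipitates first.

MnS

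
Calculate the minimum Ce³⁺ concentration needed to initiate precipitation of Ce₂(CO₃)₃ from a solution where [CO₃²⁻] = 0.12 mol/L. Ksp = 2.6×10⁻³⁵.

1.2×10⁻¹⁶ M

Precipitation of each salt begins when its ion product equals Ksp.
Ce₂(CO₃)₃(s) ⇌ 2 Ce³⁺(aq) + 3 CO₃²⁻(aq)
Ksp = [Ce³⁺]^2[CO₃²⁻]^3 = [Ce³⁺]^2(0.12)^3
[Ce³⁺]^2 = 2.6×10⁻³⁵ / (0.12)^3 = 1.5×10⁻³²
[Ce³⁺] = 1.2×10⁻¹⁶ mol/L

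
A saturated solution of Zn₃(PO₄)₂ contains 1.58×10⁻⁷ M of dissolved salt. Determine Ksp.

Ksp = 1.06×10⁻³²

Zn₃(PO₄)₂(s) ⇌ 3 Zn²⁺(aq) + 2 PO₄³⁻(aq)
For each mole of Zn₃(PO₄)₂ that dissolves per liter, [Zn²⁺] = 3s and [PO₄³⁻] = 2s; let s denote this solubility.
Ksp = [Zn²⁺]^3[PO₄³⁻]^2 = (3s)^3 · (2s)^2 = 108s^5
Ksp = 108 × (1.58×10⁻⁷)^5 = 1.06×10⁻³²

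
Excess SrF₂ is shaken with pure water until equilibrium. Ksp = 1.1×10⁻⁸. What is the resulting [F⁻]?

SrF₂(s) ⇌ Sr²⁺(aq) + 2 F⁻(aq)
Let s be the molar solubility. Then [Sr²⁺] = s and [F⁻] = 2s.
Ksp = [Sr²⁺][F⁻]^2 = s · (2s)^2 = 4s^3 = 1.1×10⁻⁸
s = 1.4×10⁻³ M
[F⁻] = 2s = 2.8×10⁻³ M

2.8×10⁻³ M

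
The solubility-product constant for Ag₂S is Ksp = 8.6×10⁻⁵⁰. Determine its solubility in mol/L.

2.8×10⁻¹⁷ M

Ag₂S(s) ⇌ 2 Ag⁺(aq) + S²⁻(aq)
For each mole of Ag₂S that dissolves per liter, [Ag⁺] = 2s and [S²⁻] = s; let s denote this solubility.
Ksp = [Ag⁺]^2[S²⁻] = (2s)^2 · s = 4s^3
4s^3 = 8.6×10⁻⁵⁰  ⇒  s^3 = 2.2×10⁻⁵⁰
s = 2.8×10⁻¹⁷ mol L⁻¹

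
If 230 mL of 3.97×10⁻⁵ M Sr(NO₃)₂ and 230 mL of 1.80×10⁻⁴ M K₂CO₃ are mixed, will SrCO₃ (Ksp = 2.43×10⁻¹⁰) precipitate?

The combined volume is 460 mL.
[Sr²⁺] = (3.97×10⁻⁵)(230)/460 = 1.99×10⁻⁵ M
[CO₃²⁻] = (1.80×10⁻⁴)(230)/460 = 9.00×10⁻⁵ M
Q = [Sr²⁺][CO₃²⁻] = 1.79×10⁻⁹
Because Q > Ksp (1.79×10⁻⁹ vs 2.43×10⁻¹⁰), a precipitate of SrCO₃ forms.

Yes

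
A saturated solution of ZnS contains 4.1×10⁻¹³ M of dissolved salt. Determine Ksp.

Ksp = 1.7×10⁻²⁵

ZnS(s) ⇌ Zn²⁺(aq) + S²⁻(aq)
With molar solubility s: [Zn²⁺] = s, [S²⁻] = s.
Ksp = [Zn²⁺][S²⁻] = s · s = s^2
Ksp = (4.1×10⁻¹³)^2 = 1.7×10⁻²⁵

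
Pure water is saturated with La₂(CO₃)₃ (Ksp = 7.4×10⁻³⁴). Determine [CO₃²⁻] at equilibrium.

La₂(CO₃)₃(s) ⇌ 2 La³⁺(aq) + 3 CO₃²⁻(aq)
Let s be the molar solubility. Then [La³⁺] = 2s and [CO₃²⁻] = 3s.
Ksp = [La³⁺]^2[CO₃²⁻]^3 = (2s)^2 · (3s)^3 = 108s^5 = 7.4×10⁻³⁴
s = 9.3×10⁻⁸ M
[CO₃²⁻] = 3s = 2.8×10⁻⁷ M

2.8×10⁻⁷ M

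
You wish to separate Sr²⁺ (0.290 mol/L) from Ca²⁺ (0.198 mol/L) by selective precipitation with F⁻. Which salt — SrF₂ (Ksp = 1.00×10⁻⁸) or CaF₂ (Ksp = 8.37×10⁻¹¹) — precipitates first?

CaF₂

Precipitation begins when Q = Ksp.
For SrF₂: [F⁻] = (Ksp/[Sr²⁺])^(1/2) = 1.86×10⁻⁴ mol/L
For CaF₂: [F⁻] = (Ksp/[Ca²⁺])^(1/2) = 2.06×10⁻⁵ mol/L
CaF₂ requires the lower [F⁻], so it precipitates first.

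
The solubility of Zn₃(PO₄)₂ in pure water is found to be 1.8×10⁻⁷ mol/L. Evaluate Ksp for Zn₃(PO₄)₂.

Ksp = 2.0×10⁻³²

Zn₃(PO₄)₂(s) ⇌ 3 Zn²⁺(aq) + 2 PO₄³⁻(aq)
For each mole of Zn₃(PO₄)₂ that dissolves per liter, [Zn²⁺] = 3s and [PO₄³⁻] = 2s; let s denote this solubility.
Ksp = [Zn²⁺]^3[PO₄³⁻]^2 = (3s)^3 · (2s)^2 = 108s^5
Ksp = 108 × (1.8×10⁻⁷)^5 = 2.0×10⁻³²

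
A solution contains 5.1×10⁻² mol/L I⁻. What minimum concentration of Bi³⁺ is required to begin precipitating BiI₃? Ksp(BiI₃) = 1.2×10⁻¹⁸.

9.0×10⁻¹⁵ M

Precipitation begins when Q = Ksp.
BiI₃(s) ⇌ Bi³⁺(aq) + 3 I⁻(aq)
Ksp = [Bi³⁺][I⁻]^3 = [Bi³⁺](5.1×10⁻²)^3
[Bi³⁺] = 1.2×10⁻¹⁸ / (5.1×10⁻²)^3 = 9.0×10⁻¹⁵
[Bi³⁺] = 9.0×10⁻¹⁵ mol/L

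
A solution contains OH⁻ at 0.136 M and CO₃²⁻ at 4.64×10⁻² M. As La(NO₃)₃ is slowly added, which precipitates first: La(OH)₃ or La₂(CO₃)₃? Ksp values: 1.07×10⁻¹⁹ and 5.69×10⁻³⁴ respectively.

La(OH)₃

Precipitation of each salt begins when its ion product equals Ksp.
For La(OH)₃: [La³⁺] = (Ksp/[OH⁻]^3) = 4.25×10⁻¹⁷ M
For La₂(CO₃)₃: [La³⁺] = (Ksp/[CO₃²⁻]^3)^(1/2) = 2.39×10⁻¹⁵ M
Since La(OH)₃ needs less La³⁺ to reach saturation, it precipitates first.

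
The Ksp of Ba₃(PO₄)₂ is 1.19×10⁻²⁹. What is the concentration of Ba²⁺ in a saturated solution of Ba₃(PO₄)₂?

1.93×10⁻⁶ M

Ba₃(PO₄)₂(s) ⇌ 3 Ba²⁺(aq) + 2 PO₄³⁻(aq)
With molar solubility s: [Ba²⁺] = 3s, [PO₄³⁻] = 2s.
Ksp = [Ba²⁺]^3[PO₄³⁻]^2 = (3s)^3 · (2s)^2 = 108s^5 = 1.19×10⁻²⁹
s = 6.43×10⁻⁷ mol L⁻¹
[Ba²⁺] = 3s = 1.93×10⁻⁶ mol L⁻¹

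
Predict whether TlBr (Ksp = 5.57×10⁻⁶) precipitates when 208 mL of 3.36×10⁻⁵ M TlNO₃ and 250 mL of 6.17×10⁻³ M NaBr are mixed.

Total volume after mixing = 208 + 250 = 458 mL.
[Tl⁺] = (3.36×10⁻⁵)(208)/458 = 1.53×10⁻⁵ M
[Br⁻] = (6.17×10⁻³)(250)/458 = 3.37×10⁻³ M
Q = [Tl⁺][Br⁻] = 5.14×10⁻⁸
Q = 5.14×10⁻⁸ < Ksp = 5.57×10⁻⁶, so the solution is unsaturated and no precipitate forms.

No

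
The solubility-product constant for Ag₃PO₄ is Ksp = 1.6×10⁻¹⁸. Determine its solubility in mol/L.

1.6×10⁻⁵ M

Ag₃PO₄(s) ⇌ 3 Ag⁺(aq) + PO₄³⁻(aq)
Call the molar solubility s, so that [Ag⁺] = 3s and [PO₄³⁻] = s.
Ksp = [Ag⁺]^3[PO₄³⁻] = (3s)^3 · s = 27s^4
27s^4 = 1.6×10⁻¹⁸  ⇒  s^4 = 5.9×10⁻²⁰
Taking the 4th root, s = 1.6×10⁻⁵ M.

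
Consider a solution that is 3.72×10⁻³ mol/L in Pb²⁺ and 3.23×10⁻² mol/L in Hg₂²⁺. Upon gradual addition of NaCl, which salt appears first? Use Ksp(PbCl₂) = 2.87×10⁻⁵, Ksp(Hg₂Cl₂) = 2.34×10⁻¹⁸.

Hg₂Cl₂

Each salt precipitates once Q = Ksp for that salt.
For PbCl₂: [Cl⁻] = (Ksp/[Pb²⁺])^(1/2) = 8.78×10⁻² mol/L
For Hg₂Cl₂: [Cl⁻] = (Ksp/[Hg₂²⁺])^(1/2) = 8.51×10⁻⁹ mol/L
Since Hg₂Cl₂ needs less Cl⁻ to reach saturation, it precipitates first.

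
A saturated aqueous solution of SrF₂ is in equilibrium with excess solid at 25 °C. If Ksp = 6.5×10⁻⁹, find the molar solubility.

1.2×10⁻³ M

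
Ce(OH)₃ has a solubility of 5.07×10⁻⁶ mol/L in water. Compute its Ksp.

Ksp = 1.78×10⁻²⁰

Ce(OH)₃(s) ⇌ Ce³⁺(aq) + 3 OH⁻(aq)
Call the molar solubility s, so that [Ce³⁺] = s and [OH⁻] = 3s.
Ksp = [Ce³⁺][OH⁻]^3 = s · (3s)^3 = 27s^4
Ksp = 27 × (5.07×10⁻⁶)^4 = 1.78×10⁻²⁰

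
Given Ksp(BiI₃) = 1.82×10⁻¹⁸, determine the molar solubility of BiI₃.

1.61×10⁻⁵ M

BiI₃(s) ⇌ Bi³⁺(aq) + 3 I⁻(aq)
With molar solubility s: [Bi³⁺] = s, [I⁻] = 3s.
Ksp = [Bi³⁺][I⁻]^3 = s · (3s)^3 = 27s^4
27s^4 = 1.82×10⁻¹⁸  ⇒  s^4 = 6.74×10⁻²⁰
s = 1.61×10⁻⁵ M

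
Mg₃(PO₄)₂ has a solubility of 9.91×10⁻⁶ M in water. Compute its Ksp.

Ksp = 1.03×10⁻²³

Mg₃(PO₄)₂(s) ⇌ 3 Mg²⁺(aq) + 2 PO₄³⁻(aq)
For each mole of Mg₃(PO₄)₂ that dissolves per liter, [Mg²⁺] = 3s and [PO₄³⁻] = 2s; let s denote this solubility.
Ksp = [Mg²⁺]^3[PO₄³⁻]^2 = (3s)^3 · (2s)^2 = 108s^5
Ksp = 108 × (9.91×10⁻⁶)^5 = 1.03×10⁻²³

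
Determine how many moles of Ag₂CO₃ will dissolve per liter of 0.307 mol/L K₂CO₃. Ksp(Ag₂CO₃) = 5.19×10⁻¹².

Ag₂CO₃(s) ⇌ 2 Ag⁺(aq) + CO₃²⁻(aq)
With CO₃²⁻ already at 0.307 mol/L and s small, take [CO₃²⁻] ≈ 0.307 mol/L and [Ag⁺] = 2s.
Ksp = [Ag⁺]^2[CO₃²⁻] = (2s)^2(0.307)
(2s)^2 = 5.19×10⁻¹² / (0.307) = 1.69×10⁻¹¹
s = 2.06×10⁻⁶ mol/L

2.06×10⁻⁶ M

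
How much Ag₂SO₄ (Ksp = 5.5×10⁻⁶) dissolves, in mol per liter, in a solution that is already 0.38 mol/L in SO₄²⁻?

Ag₂SO₄(s) ⇌ 2 Ag⁺(aq) + SO₄²⁻(aq)
SO₄²⁻ is already present at 0.38 mol/L. If s mol/L of Ag₂SO₄ dissolves, [Ag⁺] = 2s while [SO₄²⁻] ≈ 0.38 mol/L.
Ksp = [Ag⁺]^2[SO₄²⁻] = (2s)^2(0.38)
(2s)^2 = 5.5×10⁻⁶ / (0.38) = 1.4×10⁻⁵
s = 1.9×10⁻³ mol/L

1.9×10⁻³ M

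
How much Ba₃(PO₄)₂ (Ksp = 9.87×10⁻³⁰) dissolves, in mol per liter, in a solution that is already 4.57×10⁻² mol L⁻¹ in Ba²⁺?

Ba₃(PO₄)₂(s) ⇌ 3 Ba²⁺(aq) + 2 PO₄³⁻(aq)
With Ba²⁺ already at 4.57×10⁻² mol L⁻¹ and s small, take [Ba²⁺] ≈ 4.57×10⁻² mol L⁻¹ and [PO₄³⁻] = 2s.
Ksp = [Ba²⁺]^3[PO₄³⁻]^2 = (4.57×10⁻²)^3(2s)^2
(2s)^2 = 9.87×10⁻³⁰ / (4.57×10⁻²)^3 = 1.03×10⁻²⁵
s = 1.61×10⁻¹³ mol L⁻¹

1.61×10⁻¹³ M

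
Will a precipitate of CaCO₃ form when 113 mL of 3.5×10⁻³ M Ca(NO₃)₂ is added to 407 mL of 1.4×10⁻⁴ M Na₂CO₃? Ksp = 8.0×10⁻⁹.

Yes

After mixing, V = 113 mL + 407 mL = 520 mL.
[Ca²⁺] = (3.5×10⁻³)(113)/520 = 7.6×10⁻⁴ M
[CO₃²⁻] = (1.4×10⁻⁴)(407)/520 = 1.1×10⁻⁴ M
Q = [Ca²⁺][CO₃²⁻] = 8.3×10⁻⁸
Because Q > Ksp (8.3×10⁻⁸ vs 8.0×10⁻⁹), a precipitate of CaCO₃ forms.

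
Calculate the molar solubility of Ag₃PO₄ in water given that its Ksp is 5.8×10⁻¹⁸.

2.2×10⁻⁵ M

Ag₃PO₄(s) ⇌ 3 Ag⁺(aq) + PO₄³⁻(aq)
Call the molar solubility s, so that [Ag⁺] = 3s and [PO₄³⁻] = s.
Ksp = [Ag⁺]^3[PO₄³⁻] = (3s)^3 · s = 27s^4
27s^4 = 5.8×10⁻¹⁸  ⇒  s^4 = 2.1×10⁻¹⁹
s = 2.2×10⁻⁵ M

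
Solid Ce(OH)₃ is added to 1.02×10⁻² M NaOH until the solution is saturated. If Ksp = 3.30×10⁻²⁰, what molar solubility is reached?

3.11×10⁻¹⁴ M

Ce(OH)₃(s) ⇌ Ce³⁺(aq) + 3 OH⁻(aq)
The solution already contains OH⁻ at 1.02×10⁻² M. Let s be the molar solubility of Ce(OH)₃.
[OH⁻] ≈ 1.02×10⁻² M (common ion dominates); [Ce³⁺] = s.
Ksp = [Ce³⁺][OH⁻]^3 = s(1.02×10⁻²)^3
s = 3.30×10⁻²⁰ / (1.02×10⁻²)^3 = 3.11×10⁻¹⁴
s = 3.11×10⁻¹⁴ M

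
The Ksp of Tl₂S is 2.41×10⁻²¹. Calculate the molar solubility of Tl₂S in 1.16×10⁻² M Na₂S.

Tl₂S(s) ⇌ 2 Tl⁺(aq) + S²⁻(aq)
With S²⁻ already at 1.16×10⁻² M and s small, take [S²⁻] ≈ 1.16×10⁻² M and [Tl⁺] = 2s.
Ksp = [Tl⁺]^2[S²⁻] = (2s)^2(1.16×10⁻²)
(2s)^2 = 2.41×10⁻²¹ / (1.16×10⁻²) = 2.08×10⁻¹⁹
s = 2.28×10⁻¹⁰ M

2.28×10⁻¹⁰ M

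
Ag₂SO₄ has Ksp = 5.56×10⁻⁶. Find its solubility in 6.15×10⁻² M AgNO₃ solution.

Ag₂SO₄(s) ⇌ 2 Ag⁺(aq) + SO₄²⁻(aq)
Let s be the solubility of Ag₂SO₄ here. The common ion gives [Ag⁺] ≈ 6.15×10⁻² M, and [SO₄²⁻] = s.
Ksp = [Ag⁺]^2[SO₄²⁻] = (6.15×10⁻²)^2s
s = 5.56×10⁻⁶ / (6.15×10⁻²)^2 = 1.47×10⁻³
s = 1.47×10⁻³ M

1.47×10⁻³ M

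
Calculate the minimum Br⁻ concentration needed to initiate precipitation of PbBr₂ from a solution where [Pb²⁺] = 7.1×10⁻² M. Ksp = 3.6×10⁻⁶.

7.1×10⁻³ M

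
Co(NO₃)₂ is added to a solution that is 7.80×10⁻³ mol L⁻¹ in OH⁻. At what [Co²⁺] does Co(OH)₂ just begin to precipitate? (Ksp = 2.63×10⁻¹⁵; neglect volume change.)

4.32×10⁻¹¹ M

Precipitation of each salt begins when its ion product equals Ksp.
Co(OH)₂(s) ⇌ Co²⁺(aq) + 2 OH⁻(aq)
Ksp = [Co²⁺][OH⁻]^2 = [Co²⁺](7.80×10⁻³)^2
[Co²⁺] = 2.63×10⁻¹⁵ / (7.80×10⁻³)^2 = 4.32×10⁻¹¹
[Co²⁺] = 4.32×10⁻¹¹ mol L⁻¹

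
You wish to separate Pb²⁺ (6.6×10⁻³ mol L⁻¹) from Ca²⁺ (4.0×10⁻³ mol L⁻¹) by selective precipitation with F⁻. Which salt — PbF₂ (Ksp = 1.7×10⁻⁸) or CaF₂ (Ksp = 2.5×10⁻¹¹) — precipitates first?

Precipitation of each salt begins when its ion product equals Ksp.
For PbF₂: [F⁻] = (Ksp/[Pb²⁺])^(1/2) = 1.6×10⁻³ mol L⁻¹
For CaF₂: [F⁻] = (Ksp/[Ca²⁺])^(1/2) = 7.9×10⁻⁵ mol L⁻¹
CaF₂ requires the lower [F⁻], so it precipitates first.

CaF₂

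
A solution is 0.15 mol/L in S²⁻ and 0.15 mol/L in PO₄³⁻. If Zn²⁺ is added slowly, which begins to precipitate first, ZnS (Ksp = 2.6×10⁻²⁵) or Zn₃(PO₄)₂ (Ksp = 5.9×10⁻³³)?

The threshold for precipitation is Q = Ksp.
For ZnS: [Zn²⁺] = (Ksp/[S²⁻]) = 1.7×10⁻²⁴ mol/L
For Zn₃(PO₄)₂: [Zn²⁺] = (Ksp/[PO₄³⁻]^2)^(1/3) = 6.4×10⁻¹¹ mol/L
The smaller threshold [Zn²⁺] is reached first, so ZnS precipitates first.

ZnS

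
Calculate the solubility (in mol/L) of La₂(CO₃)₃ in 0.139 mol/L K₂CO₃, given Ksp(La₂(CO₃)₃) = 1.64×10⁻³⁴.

1.24×10⁻¹⁶ M

La₂(CO₃)₃(s) ⇌ 2 La³⁺(aq) + 3 CO₃²⁻(aq)
Let s be the solubility of La₂(CO₃)₃ here. The common ion gives [CO₃²⁻] ≈ 0.139 mol/L, and [La³⁺] = 2s.
Ksp = [La³⁺]^2[CO₃²⁻]^3 = (2s)^2(0.139)^3
(2s)^2 = 1.64×10⁻³⁴ / (0.139)^3 = 6.11×10⁻³²
s = 1.24×10⁻¹⁶ mol/L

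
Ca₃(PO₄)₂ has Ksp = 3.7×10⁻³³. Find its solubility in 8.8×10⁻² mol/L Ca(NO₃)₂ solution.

1.2×10⁻¹⁵ M

Ca₃(PO₄)₂(s) ⇌ 3 Ca²⁺(aq) + 2 PO₄³⁻(aq)
With Ca²⁺ already at 8.8×10⁻² mol/L and s small, take [Ca²⁺] ≈ 8.8×10⁻² mol/L and [PO₄³⁻] = 2s.
Ksp = [Ca²⁺]^3[PO₄³⁻]^2 = (8.8×10⁻²)^3(2s)^2
(2s)^2 = 3.7×10⁻³³ / (8.8×10⁻²)^3 = 5.4×10⁻³⁰
s = 1.2×10⁻¹⁵ mol/L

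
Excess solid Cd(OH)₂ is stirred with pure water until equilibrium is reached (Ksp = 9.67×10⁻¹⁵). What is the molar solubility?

Cd(OH)₂(s) ⇌ Cd²⁺(aq) + 2 OH⁻(aq)
If s mol/L of Cd(OH)₂ dissolves, [Cd²⁺] = s and [OH⁻] = 2s.
Ksp = [Cd²⁺][OH⁻]^2 = s · (2s)^2 = 4s^3
4s^3 = 9.67×10⁻¹⁵  ⇒  s^3 = 2.42×10⁻¹⁵
s = 1.34×10⁻⁵ mol L⁻¹

1.34×10⁻⁵ M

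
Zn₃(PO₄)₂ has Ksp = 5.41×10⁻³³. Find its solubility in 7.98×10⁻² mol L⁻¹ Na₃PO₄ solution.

3.16×10⁻¹¹ M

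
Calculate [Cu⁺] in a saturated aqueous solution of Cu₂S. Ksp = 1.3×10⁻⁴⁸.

1.4×10⁻¹⁶ M

Cu₂S(s) ⇌ 2 Cu⁺(aq) + S²⁻(aq)
If s mol/L of Cu₂S dissolves, [Cu⁺] = 2s and [S²⁻] = s.
Ksp = [Cu⁺]^2[S²⁻] = (2s)^2 · s = 4s^3 = 1.3×10⁻⁴⁸
s = 6.9×10⁻¹⁷ M
[Cu⁺] = 2s = 1.4×10⁻¹⁶ M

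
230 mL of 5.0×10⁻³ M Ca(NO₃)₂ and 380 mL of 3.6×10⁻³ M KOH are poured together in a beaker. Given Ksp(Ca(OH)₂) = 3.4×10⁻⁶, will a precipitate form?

The combined volume is 610 mL.
[Ca²⁺] = (5.0×10⁻³)(230)/610 = 1.9×10⁻³ M
[OH⁻] = (3.6×10⁻³)(380)/610 = 2.2×10⁻³ M
Q = [Ca²⁺][OH⁻]^2 = 9.5×10⁻⁹
Q = 9.5×10⁻⁹ < Ksp = 3.4×10⁻⁶, so the solution is unsaturated and no precipitate forms.

No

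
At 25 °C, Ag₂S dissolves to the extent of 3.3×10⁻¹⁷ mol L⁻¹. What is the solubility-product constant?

Ag₂S(s) ⇌ 2 Ag⁺(aq) + S²⁻(aq)
With molar solubility s: [Ag⁺] = 2s, [S²⁻] = s.
Ksp = [Ag⁺]^2[S²⁻] = (2s)^2 · s = 4s^3
Ksp = 4 × (3.3×10⁻¹⁷)^3 = 1.4×10⁻⁴⁹

Ksp = 1.4×10⁻⁴⁹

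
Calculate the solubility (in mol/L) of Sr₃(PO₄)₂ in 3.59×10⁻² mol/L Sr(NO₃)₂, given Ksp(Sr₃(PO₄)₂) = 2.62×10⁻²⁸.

Sr₃(PO₄)₂(s) ⇌ 3 Sr²⁺(aq) + 2 PO₄³⁻(aq)
The solution already contains Sr²⁺ at 3.59×10⁻² mol/L. Let s be the molar solubility of Sr₃(PO₄)₂.
[Sr²⁺] ≈ 3.59×10⁻² mol/L (common ion dominates); [PO₄³⁻] = 2s.
Ksp = [Sr²⁺]^3[PO₄³⁻]^2 = (3.59×10⁻²)^3(2s)^2
(2s)^2 = 2.62×10⁻²⁸ / (3.59×10⁻²)^3 = 5.66×10⁻²⁴
s = 1.19×10⁻¹² mol/L

1.19×10⁻¹² M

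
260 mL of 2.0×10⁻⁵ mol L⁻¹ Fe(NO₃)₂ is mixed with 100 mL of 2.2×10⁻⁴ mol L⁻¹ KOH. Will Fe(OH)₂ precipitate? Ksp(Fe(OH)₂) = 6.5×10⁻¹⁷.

The combined volume is 360 mL.
[Fe²⁺] = (2.0×10⁻⁵)(260)/360 = 1.4×10⁻⁵ mol L⁻¹
[OH⁻] = (2.2×10⁻⁴)(100)/360 = 6.1×10⁻⁵ mol L⁻¹
Q = [Fe²⁺][OH⁻]^2 = 5.4×10⁻¹⁴
Since Q (5.4×10⁻¹⁴) exceeds Ksp (6.5×10⁻¹⁷), Fe(OH)₂ will precipitate.

Yes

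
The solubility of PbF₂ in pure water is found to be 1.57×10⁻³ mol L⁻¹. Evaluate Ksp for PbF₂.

PbF₂(s) ⇌ Pb²⁺(aq) + 2 F⁻(aq)
Call the molar solubility s, so that [Pb²⁺] = s and [F⁻] = 2s.
Ksp = [Pb²⁺][F⁻]^2 = s · (2s)^2 = 4s^3
Ksp = 4 × (1.57×10⁻³)^3 = 1.55×10⁻⁸

Ksp = 1.55×10⁻⁸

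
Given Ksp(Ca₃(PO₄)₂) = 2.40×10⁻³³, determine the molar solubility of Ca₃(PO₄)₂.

1.17×10⁻⁷ M

Ca₃(PO₄)₂(s) ⇌ 3 Ca²⁺(aq) + 2 PO₄³⁻(aq)
For each mole of Ca₃(PO₄)₂ that dissolves per liter, [Ca²⁺] = 3s and [PO₄³⁻] = 2s; let s denote this solubility.
Ksp = [Ca²⁺]^3[PO₄³⁻]^2 = (3s)^3 · (2s)^2 = 108s^5
108s^5 = 2.40×10⁻³³  ⇒  s^5 = 2.22×10⁻³⁵
s = 1.17×10⁻⁷ M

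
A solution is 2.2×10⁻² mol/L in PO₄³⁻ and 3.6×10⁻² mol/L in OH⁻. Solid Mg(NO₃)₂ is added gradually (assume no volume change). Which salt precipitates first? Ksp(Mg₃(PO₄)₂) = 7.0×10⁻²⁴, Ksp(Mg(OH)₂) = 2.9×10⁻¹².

A salt starts to precipitate once the ion product Q reaches its Ksp.
For Mg₃(PO₄)₂: [Mg²⁺] = (Ksp/[PO₄³⁻]^2)^(1/3) = 2.4×10⁻⁷ mol/L
For Mg(OH)₂: [Mg²⁺] = (Ksp/[OH⁻]^2) = 2.2×10⁻⁹ mol/L
The smaller threshold [Mg²⁺] is reached first, so Mg(OH)₂ precipitates first.

Mg(OH)₂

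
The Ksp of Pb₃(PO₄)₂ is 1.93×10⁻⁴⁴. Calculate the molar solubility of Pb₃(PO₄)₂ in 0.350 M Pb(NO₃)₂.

3.35×10⁻²² M

Pb₃(PO₄)₂(s) ⇌ 3 Pb²⁺(aq) + 2 PO₄³⁻(aq)
The solution already contains Pb²⁺ at 0.350 M. Let s be the molar solubility of Pb₃(PO₄)₂.
[Pb²⁺] ≈ 0.350 M (common ion dominates); [PO₄³⁻] = 2s.
Ksp = [Pb²⁺]^3[PO₄³⁻]^2 = (0.350)^3(2s)^2
(2s)^2 = 1.93×10⁻⁴⁴ / (0.350)^3 = 4.50×10⁻⁴³
s = 3.35×10⁻²² M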